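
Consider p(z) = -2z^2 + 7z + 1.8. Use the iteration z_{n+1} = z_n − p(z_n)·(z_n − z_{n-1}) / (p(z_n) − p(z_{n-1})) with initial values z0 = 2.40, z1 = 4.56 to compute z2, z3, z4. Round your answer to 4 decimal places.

p(2.40) = 7.080000, p(4.56) = -7.867200
z2 = 4.560000 − (-7.867200)·(4.560000 − 2.400000) / (-7.867200 − 7.080000) = 4.560000 − (-16.993152)/(-14.947200) = 3.423121
p(3.423121) = 2.326330
z3 = 3.423121 − 2.326330·(3.423121 − 4.560000) / (2.326330 − (-7.867200)) = 3.423121 − (-2.644754)/(10.193530) = 3.682576
p(3.682576) = 0.455303
z4 = 3.682576 − 0.455303·(3.682576 − 3.423121) / (0.455303 − 2.326330) = 3.682576 − (0.118130)/(-1.871027) = 3.745712

3.4231, 3.6826, 3.7457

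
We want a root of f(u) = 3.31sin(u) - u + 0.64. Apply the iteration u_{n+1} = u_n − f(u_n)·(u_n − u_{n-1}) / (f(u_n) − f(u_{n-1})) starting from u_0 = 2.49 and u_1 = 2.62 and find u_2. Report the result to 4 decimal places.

2.5319

f(2.49) = 0.157361, f(2.62) = -0.330754
u_2 = 2.620000 − (-0.330754)·(2.620000 − 2.490000) / (-0.330754 − 0.157361) = 2.620000 − (-0.042998)/(-0.488115) = 2.531910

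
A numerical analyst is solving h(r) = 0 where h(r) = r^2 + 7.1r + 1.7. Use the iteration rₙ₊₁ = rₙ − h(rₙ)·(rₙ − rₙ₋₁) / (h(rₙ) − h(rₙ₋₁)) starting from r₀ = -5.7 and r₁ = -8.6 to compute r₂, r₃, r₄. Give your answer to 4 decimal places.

-6.5722, -6.7913, -6.8546

h(-5.7) = -6.280000, h(-8.6) = 14.600000
r₂ = -8.600000 − 14.600000·(-8.600000 − (-5.700000)) / (14.600000 − (-6.280000)) = -8.600000 − (-42.340000)/(20.880000) = -6.572222
h(-6.572222) = -1.768673
r₃ = -6.572222 − (-1.768673)·(-6.572222 − (-8.600000)) / (-1.768673 − 14.600000) = -6.572222 − (-3.586475)/(-16.368673) = -6.791328
h(-6.791328) = -0.396291
r₄ = -6.791328 − (-0.396291)·(-6.791328 − (-6.572222)) / (-0.396291 − (-1.768673)) = -6.791328 − (0.086830)/(1.372382) = -6.854598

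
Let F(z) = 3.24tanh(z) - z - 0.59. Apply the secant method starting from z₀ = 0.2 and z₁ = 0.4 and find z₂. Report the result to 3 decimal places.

0.277

F(0.2) = -0.15050, F(0.4) = 0.24103
z₂ = 0.40000 − 0.24103·(0.40000 − 0.20000) / (0.24103 − (-0.15050)) = 0.40000 − (0.04821)/(0.39154) = 0.27688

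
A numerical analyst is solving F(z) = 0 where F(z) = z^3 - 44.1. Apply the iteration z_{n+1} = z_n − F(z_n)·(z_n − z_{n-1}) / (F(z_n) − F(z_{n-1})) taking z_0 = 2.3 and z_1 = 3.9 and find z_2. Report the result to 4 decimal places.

F(2.3) = -31.933000, F(3.9) = 15.219000
z_2 = 3.900000 − 15.219000·(3.900000 − 2.300000) / (15.219000 − (-31.933000)) = 3.900000 − (24.350400)/(47.152000) = 3.383577

3.3836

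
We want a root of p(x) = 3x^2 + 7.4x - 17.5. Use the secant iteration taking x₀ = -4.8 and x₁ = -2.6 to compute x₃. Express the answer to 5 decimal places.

p(-4.8) = 16.1000000, p(-2.6) = -16.4600000
x₂ = -2.6000000 − (-16.4600000)·(-2.6000000 − (-4.8000000)) / (-16.4600000 − 16.1000000) = -2.6000000 − (-36.2120000)/(-32.5600000) = -3.7121622
p(-3.7121622) = -3.6295562
x₃ = -3.7121622 − (-3.6295562)·(-3.7121622 − (-2.6000000)) / (-3.6295562 − (-16.4600000)) = -3.7121622 − (4.0366551)/(12.8304438) = -4.0267776

-4.02678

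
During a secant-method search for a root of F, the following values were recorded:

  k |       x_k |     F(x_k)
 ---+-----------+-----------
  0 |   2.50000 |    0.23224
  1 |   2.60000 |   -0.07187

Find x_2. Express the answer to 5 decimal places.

2.57637

x_2 = 2.60000 − (-0.07187)·(2.60000 − 2.50000) / (-0.07187 − 0.23224)
   = 2.60000 − (-0.0071870)/(-0.3041100) = 2.5763671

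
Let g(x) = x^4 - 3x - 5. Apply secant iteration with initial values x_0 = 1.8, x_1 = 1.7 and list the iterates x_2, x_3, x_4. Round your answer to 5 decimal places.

g(1.8) = 0.0976000, g(1.7) = -1.7479000
x_2 = 1.7000000 − (-1.7479000)·(1.7000000 − 1.8000000) / (-1.7479000 − 0.0976000) = 1.7000000 − (0.1747900)/(-1.8455000) = 1.7947115
g(1.7947115) = -0.0093628
x_3 = 1.7947115 − (-0.0093628)·(1.7947115 − 1.7000000) / (-0.0093628 − (-1.7479000)) = 1.7947115 − (-0.0008868)/(1.7385372) = 1.7952215
g(1.7952215) = 0.0009062
x_4 = 1.7952215 − 0.0009062·(1.7952215 − 1.7947115) / (0.0009062 − (-0.0093628)) = 1.7952215 − (0.0000005)/(0.0102690) = 1.7951765

1.79471, 1.79522, 1.79518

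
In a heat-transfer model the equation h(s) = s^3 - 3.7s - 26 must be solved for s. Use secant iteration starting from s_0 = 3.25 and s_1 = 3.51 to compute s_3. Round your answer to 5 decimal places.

h(3.25) = -3.6968750, h(3.51) = 4.2565510
s_2 = 3.5100000 − 4.2565510·(3.5100000 − 3.2500000) / (4.2565510 − (-3.6968750)) = 3.5100000 − (1.1067033)/(7.9534260) = 3.3708520
h(3.3708520) = -0.1703636
s_3 = 3.3708520 − (-0.1703636)·(3.3708520 − 3.5100000) / (-0.1703636 − 4.2565510) = 3.3708520 − (0.0237058)/(-4.4269146) = 3.3762069

3.37621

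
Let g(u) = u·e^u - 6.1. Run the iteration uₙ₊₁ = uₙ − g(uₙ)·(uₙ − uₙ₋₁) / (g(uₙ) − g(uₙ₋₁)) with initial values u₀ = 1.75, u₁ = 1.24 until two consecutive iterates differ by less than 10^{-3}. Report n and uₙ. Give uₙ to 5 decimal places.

g(1.75) = 3.9705547, g(1.24) = -1.8150393
u₂ = 1.2400000 − (-1.8150393)·(-0.5100000)/(-5.7855940) = 1.3999957;  |Δ| = 0.1599957
g(1.3999957) = -0.4227621
u₃ = 1.3999957 − (-0.4227621)·(0.1599957)/(1.3922772) = 1.4485780;  |Δ| = 0.0485824
g(1.4485780) = 0.0666790
u₄ = 1.4485780 − 0.0666790·(0.0485824)/(0.4894411) = 1.4419594;  |Δ| = 0.0066186
g(1.4419594) = -0.0019911
u₅ = 1.4419594 − (-0.0019911)·(-0.0066186)/(-0.0686701) = 1.4421513;  |Δ| = 0.0001919
|u₅ − u₄| = 0.0001919 < 10^{-3}

n = 5, uₙ = 1.44215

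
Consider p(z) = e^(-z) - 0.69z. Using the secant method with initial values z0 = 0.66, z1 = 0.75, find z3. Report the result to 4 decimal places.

p(0.66) = 0.061451, p(0.75) = -0.045133
z2 = 0.750000 − (-0.045133)·(0.750000 − 0.660000) / (-0.045133 − 0.061451) = 0.750000 − (-0.004062)/(-0.106585) = 0.711889
p(0.711889) = -0.000488
z3 = 0.711889 − (-0.000488)·(0.711889 − 0.750000) / (-0.000488 − (-0.045133)) = 0.711889 − (0.000019)/(0.044646) = 0.711473

0.7115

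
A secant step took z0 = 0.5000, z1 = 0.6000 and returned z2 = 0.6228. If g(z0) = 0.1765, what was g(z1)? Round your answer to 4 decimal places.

The secant line through (0.5000, 0.1765) and (0.6000, g(z1)) crosses zero at z2 = 0.6228.
So (0.5000, 0.1765), (0.6000, g(z1)), (0.6228, 0) are collinear:
g(z1) = 0.1765 · (0.6000 − 0.6228) / (0.5000 − 0.6228) = 0.1765 · (-0.022800)/(-0.122800) = 0.032770

0.0328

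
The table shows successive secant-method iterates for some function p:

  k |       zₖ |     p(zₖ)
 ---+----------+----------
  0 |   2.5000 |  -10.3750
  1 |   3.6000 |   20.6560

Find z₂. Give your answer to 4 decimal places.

2.8678

z₂ = 3.6000 − 20.6560·(3.6000 − 2.5000) / (20.6560 − (-10.3750))
   = 3.6000 − (22.721600)/(31.031000) = 2.867777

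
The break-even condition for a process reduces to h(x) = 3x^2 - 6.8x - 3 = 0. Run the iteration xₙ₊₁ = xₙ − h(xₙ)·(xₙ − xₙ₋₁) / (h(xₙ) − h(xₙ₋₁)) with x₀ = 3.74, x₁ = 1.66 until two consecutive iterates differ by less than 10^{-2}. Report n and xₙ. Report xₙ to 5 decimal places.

n = 6, xₙ = 2.64478

h(3.74) = 13.5308000, h(1.66) = -6.0212000
x₂ = 1.6600000 − (-6.0212000)·(-2.0800000)/(-19.5520000) = 2.3005532;  |Δ| = 0.6405532
h(2.3005532) = -2.7661267
x₃ = 2.3005532 − (-2.7661267)·(0.6405532)/(3.2550733) = 2.8448885;  |Δ| = 0.5443353
h(2.8448885) = 1.9349300
x₄ = 2.8448885 − 1.9349300·(0.5443353)/(4.7010567) = 2.6208430;  |Δ| = 0.2240455
h(2.6208430) = -0.2152785
x₅ = 2.6208430 − (-0.2152785)·(-0.2240455)/(-2.1502084) = 2.6432744;  |Δ| = 0.0224314
h(2.6432744) = -0.0135675
x₆ = 2.6432744 − (-0.0135675)·(0.0224314)/(0.2017110) = 2.6447832;  |Δ| = 0.0015088
|x₆ − x₅| = 0.0015088 < 10^{-2}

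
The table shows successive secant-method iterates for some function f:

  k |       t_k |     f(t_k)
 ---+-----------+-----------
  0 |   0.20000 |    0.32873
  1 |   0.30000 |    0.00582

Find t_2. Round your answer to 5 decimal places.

t_2 = 0.30000 − 0.00582·(0.30000 − 0.20000) / (0.00582 − 0.32873)
   = 0.30000 − (0.0005820)/(-0.3229100) = 0.3018024

0.30180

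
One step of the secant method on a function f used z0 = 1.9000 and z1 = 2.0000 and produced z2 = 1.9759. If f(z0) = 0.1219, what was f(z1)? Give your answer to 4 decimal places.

The secant line through (1.9000, 0.1219) and (2.0000, f(z1)) crosses zero at z2 = 1.9759.
So (1.9000, 0.1219), (2.0000, f(z1)), (1.9759, 0) are collinear:
f(z1) = 0.1219 · (2.0000 − 1.9759) / (1.9000 − 1.9759) = 0.1219 · (0.024100)/(-0.075900) = -0.038706

-0.0387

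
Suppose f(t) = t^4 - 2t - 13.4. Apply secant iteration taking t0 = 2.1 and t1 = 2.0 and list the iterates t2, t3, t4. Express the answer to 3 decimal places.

f(2.1) = 1.84810, f(2.0) = -1.40000
t2 = 2.00000 − (-1.40000)·(2.00000 − 2.10000) / (-1.40000 − 1.84810) = 2.00000 − (0.14000)/(-3.24810) = 2.04310
f(2.04310) = -0.06171
t3 = 2.04310 − (-0.06171)·(2.04310 − 2.00000) / (-0.06171 − (-1.40000)) = 2.04310 − (-0.00266)/(1.33829) = 2.04509
f(2.04509) = 0.00221
t4 = 2.04509 − 0.00221·(2.04509 − 2.04310) / (0.00221 − (-0.06171)) = 2.04509 − (0.00000)/(0.06392) = 2.04502

2.043, 2.045, 2.045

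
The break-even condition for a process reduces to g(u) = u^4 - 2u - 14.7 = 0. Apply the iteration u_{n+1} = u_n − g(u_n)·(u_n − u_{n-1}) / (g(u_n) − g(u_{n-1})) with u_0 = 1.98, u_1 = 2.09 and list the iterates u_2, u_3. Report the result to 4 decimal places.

g(1.98) = -3.290464, g(2.09) = 0.200298
u_2 = 2.090000 − 0.200298·(2.090000 − 1.980000) / (0.200298 − (-3.290464)) = 2.090000 − (0.022033)/(3.490761) = 2.083688
g(2.083688) = -0.016524
u_3 = 2.083688 − (-0.016524)·(2.083688 − 2.090000) / (-0.016524 − 0.200298) = 2.083688 − (0.000104)/(-0.216822) = 2.084169

2.0837, 2.0842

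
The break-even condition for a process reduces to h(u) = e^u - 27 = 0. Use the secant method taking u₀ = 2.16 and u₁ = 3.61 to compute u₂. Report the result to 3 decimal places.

h(2.16) = -18.32886, h(3.61) = 9.96605
u₂ = 3.61000 − 9.96605·(3.61000 − 2.16000) / (9.96605 − (-18.32886)) = 3.61000 − (14.45078)/(28.29492) = 3.09928

3.099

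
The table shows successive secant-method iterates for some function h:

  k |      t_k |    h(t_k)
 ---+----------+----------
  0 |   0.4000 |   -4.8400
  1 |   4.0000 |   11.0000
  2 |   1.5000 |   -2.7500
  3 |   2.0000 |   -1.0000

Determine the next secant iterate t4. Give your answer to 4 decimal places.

2.2857

t4 = 2.0000 − (-1.0000)·(2.0000 − 1.5000) / (-1.0000 − (-2.7500))
   = 2.0000 − (-0.500000)/(1.750000) = 2.285714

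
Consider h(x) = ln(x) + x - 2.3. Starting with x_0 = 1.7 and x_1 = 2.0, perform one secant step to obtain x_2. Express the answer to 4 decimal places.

h(1.7) = -0.069372, h(2.0) = 0.393147
x_2 = 2.000000 − 0.393147·(2.000000 − 1.700000) / (0.393147 − (-0.069372)) = 2.000000 − (0.117944)/(0.462519) = 1.744996

1.7450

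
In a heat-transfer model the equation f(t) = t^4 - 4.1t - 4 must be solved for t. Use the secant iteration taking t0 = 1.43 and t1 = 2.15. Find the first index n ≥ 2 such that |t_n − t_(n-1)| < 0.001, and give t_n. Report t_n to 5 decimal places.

f(1.43) = -5.6813840, f(2.15) = 8.5525062
t2 = 2.1500000 − 8.5525062·(0.7200000)/(14.2338902) = 1.7173843;  |Δ| = 0.4326157
f(1.7173843) = -2.3422633
t3 = 1.7173843 − (-2.3422633)·(-0.4326157)/(-10.8947695) = 1.8103922;  |Δ| = 0.0930079
f(1.8103922) = -0.6804709
t4 = 1.8103922 − (-0.6804709)·(0.0930079)/(1.6617924) = 1.8484771;  |Δ| = 0.0380849
f(1.8484771) = 0.0962282
t5 = 1.8484771 − 0.0962282·(0.0380849)/(0.7766991) = 1.8437586;  |Δ| = 0.0047185
f(1.8437586) = -0.0031781
t6 = 1.8437586 − (-0.0031781)·(-0.0047185)/(-0.0994063) = 1.8439095;  |Δ| = 0.0001509
|t6 − t5| = 0.0001509 < 0.001

n = 6, t_n = 1.84391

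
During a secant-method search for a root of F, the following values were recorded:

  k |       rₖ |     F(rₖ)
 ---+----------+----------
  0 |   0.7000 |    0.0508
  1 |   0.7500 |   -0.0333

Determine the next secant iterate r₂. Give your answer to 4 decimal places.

0.7302

r₂ = 0.7500 − (-0.0333)·(0.7500 − 0.7000) / (-0.0333 − 0.0508)
   = 0.7500 − (-0.001665)/(-0.084100) = 0.730202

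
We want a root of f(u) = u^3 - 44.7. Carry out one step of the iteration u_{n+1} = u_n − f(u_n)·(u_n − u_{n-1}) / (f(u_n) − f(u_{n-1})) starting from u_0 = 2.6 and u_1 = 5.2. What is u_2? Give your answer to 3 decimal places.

3.173

f(2.6) = -27.12400, f(5.2) = 95.90800
u_2 = 5.20000 − 95.90800·(5.20000 − 2.60000) / (95.90800 − (-27.12400)) = 5.20000 − (249.36080)/(123.03200) = 3.17320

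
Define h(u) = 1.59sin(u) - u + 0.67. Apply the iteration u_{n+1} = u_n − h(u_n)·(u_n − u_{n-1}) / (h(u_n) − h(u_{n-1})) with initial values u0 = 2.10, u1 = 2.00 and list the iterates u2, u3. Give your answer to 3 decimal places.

h(2.10) = -0.05750, h(2.00) = 0.11578
u2 = 2.00000 − 0.11578·(2.00000 − 2.10000) / (0.11578 − (-0.05750)) = 2.00000 − (-0.01158)/(0.17328) = 2.06682
h(2.06682) = 0.00156
u3 = 2.06682 − 0.00156·(2.06682 − 2.00000) / (0.00156 − 0.11578) = 2.06682 − (0.00010)/(-0.11422) = 2.06773

2.067, 2.068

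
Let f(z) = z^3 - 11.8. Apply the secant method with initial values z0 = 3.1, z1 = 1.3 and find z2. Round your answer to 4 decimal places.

1.9264

f(3.1) = 17.991000, f(1.3) = -9.603000
z2 = 1.300000 − (-9.603000)·(1.300000 − 3.100000) / (-9.603000 − 17.991000) = 1.300000 − (17.285400)/(-27.594000) = 1.926419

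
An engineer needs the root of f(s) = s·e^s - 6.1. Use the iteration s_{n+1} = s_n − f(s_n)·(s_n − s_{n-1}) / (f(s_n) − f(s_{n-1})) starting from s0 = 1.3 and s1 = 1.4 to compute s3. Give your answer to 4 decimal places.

1.4420

f(1.3) = -1.329914, f(1.4) = -0.422720
s2 = 1.400000 − (-0.422720)·(1.400000 − 1.300000) / (-0.422720 − (-1.329914)) = 1.400000 − (-0.042272)/(0.907194) = 1.446596
f(1.446596) = 0.046052
s3 = 1.446596 − 0.046052·(1.446596 − 1.400000) / (0.046052 − (-0.422720)) = 1.446596 − (0.002146)/(0.468772) = 1.442019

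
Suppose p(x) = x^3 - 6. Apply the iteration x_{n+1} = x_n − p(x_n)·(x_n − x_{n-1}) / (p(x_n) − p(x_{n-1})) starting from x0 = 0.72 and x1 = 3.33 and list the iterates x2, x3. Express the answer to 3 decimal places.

p(0.72) = -5.62675, p(3.33) = 30.92604
x2 = 3.33000 − 30.92604·(3.33000 − 0.72000) / (30.92604 − (-5.62675)) = 3.33000 − (80.71696)/(36.55279) = 1.12177
p(1.12177) = -4.58840
x3 = 1.12177 − (-4.58840)·(1.12177 − 3.33000) / (-4.58840 − 30.92604) = 1.12177 − (10.13224)/(-35.51444) = 1.40707

1.122, 1.407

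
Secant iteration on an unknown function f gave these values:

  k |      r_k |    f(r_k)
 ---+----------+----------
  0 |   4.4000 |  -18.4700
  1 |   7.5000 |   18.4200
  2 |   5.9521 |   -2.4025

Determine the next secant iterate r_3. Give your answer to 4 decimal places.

6.1307

r_3 = 5.9521 − (-2.4025)·(5.9521 − 7.5000) / (-2.4025 − 18.4200)
   = 5.9521 − (3.718830)/(-20.822500) = 6.130697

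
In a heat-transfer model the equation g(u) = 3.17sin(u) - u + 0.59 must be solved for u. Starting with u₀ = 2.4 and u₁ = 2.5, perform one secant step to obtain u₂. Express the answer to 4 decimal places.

2.4963

g(2.4) = 0.331218, g(2.5) = -0.012843
u₂ = 2.500000 − (-0.012843)·(2.500000 − 2.400000) / (-0.012843 − 0.331218) = 2.500000 − (-0.001284)/(-0.344062) = 2.496267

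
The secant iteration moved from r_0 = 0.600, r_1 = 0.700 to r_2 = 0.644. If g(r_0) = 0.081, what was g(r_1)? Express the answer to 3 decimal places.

The secant line through (0.600, 0.081) and (0.700, g(r_1)) crosses zero at r_2 = 0.644.
So (0.600, 0.081), (0.700, g(r_1)), (0.644, 0) are collinear:
g(r_1) = 0.081 · (0.700 − 0.644) / (0.600 − 0.644) = 0.081 · (0.05600)/(-0.04400) = -0.10309

-0.103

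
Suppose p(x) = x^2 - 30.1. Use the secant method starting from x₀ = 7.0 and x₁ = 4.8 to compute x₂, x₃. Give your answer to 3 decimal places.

5.398, 5.492

p(7.0) = 18.90000, p(4.8) = -7.06000
x₂ = 4.80000 − (-7.06000)·(4.80000 − 7.00000) / (-7.06000 − 18.90000) = 4.80000 − (15.53200)/(-25.96000) = 5.39831
p(5.39831) = -0.95830
x₃ = 5.39831 − (-0.95830)·(5.39831 − 4.80000) / (-0.95830 − (-7.06000)) = 5.39831 − (-0.57336)/(6.10170) = 5.49227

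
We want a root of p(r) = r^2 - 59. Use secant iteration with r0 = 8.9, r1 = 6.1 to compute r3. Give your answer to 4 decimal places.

7.6960

p(8.9) = 20.210000, p(6.1) = -21.790000
r2 = 6.100000 − (-21.790000)·(6.100000 − 8.900000) / (-21.790000 − 20.210000) = 6.100000 − (61.012000)/(-42.000000) = 7.552667
p(7.552667) = -1.957226
r3 = 7.552667 − (-1.957226)·(7.552667 − 6.100000) / (-1.957226 − (-21.790000)) = 7.552667 − (-2.843197)/(19.832774) = 7.696025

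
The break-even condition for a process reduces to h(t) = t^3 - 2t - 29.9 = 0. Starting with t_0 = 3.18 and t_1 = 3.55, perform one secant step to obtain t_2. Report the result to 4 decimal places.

h(3.18) = -4.102568, h(3.55) = 7.738875
t_2 = 3.550000 − 7.738875·(3.550000 − 3.180000) / (7.738875 − (-4.102568)) = 3.550000 − (2.863384)/(11.841443) = 3.308190

3.3082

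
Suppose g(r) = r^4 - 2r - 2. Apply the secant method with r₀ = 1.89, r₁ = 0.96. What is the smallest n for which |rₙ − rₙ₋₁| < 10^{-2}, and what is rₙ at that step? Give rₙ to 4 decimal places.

g(1.89) = 6.979898, g(0.96) = -3.070653
r₂ = 0.960000 − (-3.070653)·(-0.930000)/(-10.050552) = 1.244134;  |Δ| = 0.284134
g(1.244134) = -2.092366
r₃ = 1.244134 − (-2.092366)·(0.284134)/(0.978288) = 1.851842;  |Δ| = 0.607708
g(1.851842) = 6.056553
r₄ = 1.851842 − 6.056553·(0.607708)/(8.148919) = 1.400173;  |Δ| = 0.451669
g(1.400173) = -0.956845
r₅ = 1.400173 − (-0.956845)·(-0.451669)/(-7.013398) = 1.461795;  |Δ| = 0.061622
g(1.461795) = -0.357486
r₆ = 1.461795 − (-0.357486)·(0.061622)/(0.599359) = 1.498549;  |Δ| = 0.036754
g(1.498549) = 0.045842
r₇ = 1.498549 − 0.045842·(0.036754)/(0.403328) = 1.494372;  |Δ| = 0.004177
|r₇ − r₆| = 0.004177 < 10^{-2}

n = 7, rₙ = 1.4944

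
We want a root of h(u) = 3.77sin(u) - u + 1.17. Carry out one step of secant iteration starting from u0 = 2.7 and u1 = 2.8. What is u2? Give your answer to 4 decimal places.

h(2.7) = 0.081222, h(2.8) = -0.367095
u2 = 2.800000 − (-0.367095)·(2.800000 − 2.700000) / (-0.367095 − 0.081222) = 2.800000 − (-0.036709)/(-0.448317) = 2.718117

2.7181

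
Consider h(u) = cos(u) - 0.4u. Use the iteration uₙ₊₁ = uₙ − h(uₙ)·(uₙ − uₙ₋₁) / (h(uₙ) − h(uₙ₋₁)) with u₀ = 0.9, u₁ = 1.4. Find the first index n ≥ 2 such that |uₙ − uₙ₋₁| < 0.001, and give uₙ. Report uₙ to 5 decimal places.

n = 4, uₙ = 1.11051

h(0.9) = 0.2616100, h(1.4) = -0.3900329
u₂ = 1.4000000 − (-0.3900329)·(0.5000000)/(-0.6516428) = 1.1007311;  |Δ| = 0.2992689
h(1.1007311) = 0.0126520
u₃ = 1.1007311 − 0.0126520·(-0.2992689)/(0.4026848) = 1.1101339;  |Δ| = 0.0094028
h(1.1101339) = 0.0004881
u₄ = 1.1101339 − 0.0004881·(0.0094028)/(-0.0121639) = 1.1105111;  |Δ| = 0.0003773
|u₄ − u₃| = 0.0003773 < 0.001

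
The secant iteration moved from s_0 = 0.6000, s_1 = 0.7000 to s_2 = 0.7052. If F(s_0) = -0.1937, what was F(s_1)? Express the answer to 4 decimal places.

The secant line through (0.6000, -0.1937) and (0.7000, F(s_1)) crosses zero at s_2 = 0.7052.
So (0.6000, -0.1937), (0.7000, F(s_1)), (0.7052, 0) are collinear:
F(s_1) = -0.1937 · (0.7000 − 0.7052) / (0.6000 − 0.7052) = -0.1937 · (-0.005200)/(-0.105200) = -0.009575

-0.0096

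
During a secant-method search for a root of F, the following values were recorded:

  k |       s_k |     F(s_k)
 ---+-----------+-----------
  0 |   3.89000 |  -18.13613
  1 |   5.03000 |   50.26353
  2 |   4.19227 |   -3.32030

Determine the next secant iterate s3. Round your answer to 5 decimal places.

4.24418

s3 = 4.19227 − (-3.32030)·(4.19227 − 5.03000) / (-3.32030 − 50.26353)
   = 4.19227 − (2.7815149)/(-53.5838300) = 4.2441796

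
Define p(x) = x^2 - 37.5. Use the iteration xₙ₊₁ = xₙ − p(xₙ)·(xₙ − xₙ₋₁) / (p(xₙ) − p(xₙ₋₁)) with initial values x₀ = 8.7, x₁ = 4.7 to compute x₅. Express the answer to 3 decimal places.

6.124

p(8.7) = 38.19000, p(4.7) = -15.41000
x₂ = 4.70000 − (-15.41000)·(4.70000 − 8.70000) / (-15.41000 − 38.19000) = 4.70000 − (61.64000)/(-53.60000) = 5.85000
p(5.85000) = -3.27750
x₃ = 5.85000 − (-3.27750)·(5.85000 − 4.70000) / (-3.27750 − (-15.41000)) = 5.85000 − (-3.76913)/(12.13250) = 6.16066
p(6.16066) = 0.45377
x₄ = 6.16066 − 0.45377·(6.16066 − 5.85000) / (0.45377 − (-3.27750)) = 6.16066 − (0.14097)/(3.73127) = 6.12288
p(6.12288) = -0.01031
x₅ = 6.12288 − (-0.01031)·(6.12288 − 6.16066) / (-0.01031 − 0.45377) = 6.12288 − (0.00039)/(-0.46408) = 6.12372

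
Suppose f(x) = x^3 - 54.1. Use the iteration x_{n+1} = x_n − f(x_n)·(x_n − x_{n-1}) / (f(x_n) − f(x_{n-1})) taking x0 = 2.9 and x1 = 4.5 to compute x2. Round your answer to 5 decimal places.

3.61232

f(2.9) = -29.7110000, f(4.5) = 37.0250000
x2 = 4.5000000 − 37.0250000·(4.5000000 − 2.9000000) / (37.0250000 − (-29.7110000)) = 4.5000000 − (59.2400000)/(66.7360000) = 3.6123232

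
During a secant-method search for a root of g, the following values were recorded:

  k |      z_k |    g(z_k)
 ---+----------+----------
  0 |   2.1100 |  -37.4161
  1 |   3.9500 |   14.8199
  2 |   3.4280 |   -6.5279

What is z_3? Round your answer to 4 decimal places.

3.5876

z_3 = 3.4280 − (-6.5279)·(3.4280 − 3.9500) / (-6.5279 − 14.8199)
   = 3.4280 − (3.407564)/(-21.347800) = 3.587621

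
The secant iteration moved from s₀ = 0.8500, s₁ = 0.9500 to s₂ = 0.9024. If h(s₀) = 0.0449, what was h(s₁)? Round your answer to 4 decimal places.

-0.0408

The secant line through (0.8500, 0.0449) and (0.9500, h(s₁)) crosses zero at s₂ = 0.9024.
So (0.8500, 0.0449), (0.9500, h(s₁)), (0.9024, 0) are collinear:
h(s₁) = 0.0449 · (0.9500 − 0.9024) / (0.8500 − 0.9024) = 0.0449 · (0.047600)/(-0.052400) = -0.040787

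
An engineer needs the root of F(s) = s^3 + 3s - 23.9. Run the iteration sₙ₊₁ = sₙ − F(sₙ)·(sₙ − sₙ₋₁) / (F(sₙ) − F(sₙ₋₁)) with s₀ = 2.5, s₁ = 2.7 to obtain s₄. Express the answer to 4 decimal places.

2.5352

F(2.5) = -0.775000, F(2.7) = 3.883000
s₂ = 2.700000 − 3.883000·(2.700000 − 2.500000) / (3.883000 − (-0.775000)) = 2.700000 − (0.776600)/(4.658000) = 2.533276
F(2.533276) = -0.042904
s₃ = 2.533276 − (-0.042904)·(2.533276 − 2.700000) / (-0.042904 − 3.883000) = 2.533276 − (0.007153)/(-3.925904) = 2.535098
F(2.535098) = -0.002334
s₄ = 2.535098 − (-0.002334)·(2.535098 − 2.533276) / (-0.002334 − (-0.042904)) = 2.535098 − (-0.000004)/(0.040570) = 2.535203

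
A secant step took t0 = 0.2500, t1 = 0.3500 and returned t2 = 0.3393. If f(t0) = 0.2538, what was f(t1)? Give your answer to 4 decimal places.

The secant line through (0.2500, 0.2538) and (0.3500, f(t1)) crosses zero at t2 = 0.3393.
So (0.2500, 0.2538), (0.3500, f(t1)), (0.3393, 0) are collinear:
f(t1) = 0.2538 · (0.3500 − 0.3393) / (0.2500 − 0.3393) = 0.2538 · (0.010700)/(-0.089300) = -0.030411

-0.0304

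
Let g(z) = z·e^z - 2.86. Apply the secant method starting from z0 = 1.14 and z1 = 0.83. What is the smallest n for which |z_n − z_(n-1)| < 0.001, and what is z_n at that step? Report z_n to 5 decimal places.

g(1.14) = 0.7045159, g(0.83) = -0.9565454
z2 = 0.8300000 − (-0.9565454)·(-0.3100000)/(-1.6610614) = 1.0085178;  |Δ| = 0.1785178
g(1.0085178) = -0.0951134
z3 = 1.0085178 − (-0.0951134)·(0.1785178)/(0.8614320) = 1.0282286;  |Δ| = 0.0197107
g(1.0282286) = 0.0150384
z4 = 1.0282286 − 0.0150384·(0.0197107)/(0.1101519) = 1.0255376;  |Δ| = 0.0026910
g(1.0255376) = -0.0001920
z5 = 1.0255376 − (-0.0001920)·(-0.0026910)/(-0.0152304) = 1.0255715;  |Δ| = 0.0000339
|z5 − z4| = 0.0000339 < 0.001

n = 5, z_n = 1.02557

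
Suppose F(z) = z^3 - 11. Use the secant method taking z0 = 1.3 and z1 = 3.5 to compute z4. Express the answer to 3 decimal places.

2.273

F(1.3) = -8.80300, F(3.5) = 31.87500
z2 = 3.50000 − 31.87500·(3.50000 − 1.30000) / (31.87500 − (-8.80300)) = 3.50000 − (70.12500)/(40.67800) = 1.77610
F(1.77610) = -5.39728
z3 = 1.77610 − (-5.39728)·(1.77610 − 3.50000) / (-5.39728 − 31.87500) = 1.77610 − (9.30440)/(-37.27228) = 2.02573
F(2.02573) = -2.68727
z4 = 2.02573 − (-2.68727)·(2.02573 − 1.77610) / (-2.68727 − (-5.39728)) = 2.02573 − (-0.67083)/(2.71001) = 2.27327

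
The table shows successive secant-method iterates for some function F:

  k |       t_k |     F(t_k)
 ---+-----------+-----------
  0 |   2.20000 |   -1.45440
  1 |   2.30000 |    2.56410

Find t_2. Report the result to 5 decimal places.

2.23619

t_2 = 2.30000 − 2.56410·(2.30000 − 2.20000) / (2.56410 − (-1.45440))
   = 2.30000 − (0.2564100)/(4.0185000) = 2.2361926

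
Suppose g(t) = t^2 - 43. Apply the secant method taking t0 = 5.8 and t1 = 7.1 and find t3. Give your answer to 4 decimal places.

6.5562

g(5.8) = -9.360000, g(7.1) = 7.410000
t2 = 7.100000 − 7.410000·(7.100000 − 5.800000) / (7.410000 − (-9.360000)) = 7.100000 − (9.633000)/(16.770000) = 6.525581
g(6.525581) = -0.416787
t3 = 6.525581 − (-0.416787)·(6.525581 − 7.100000) / (-0.416787 − 7.410000) = 6.525581 − (0.239410)/(-7.826787) = 6.556170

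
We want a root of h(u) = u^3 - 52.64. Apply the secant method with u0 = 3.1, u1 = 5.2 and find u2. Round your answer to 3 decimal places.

h(3.1) = -22.84900, h(5.2) = 87.96800
u2 = 5.20000 − 87.96800·(5.20000 − 3.10000) / (87.96800 − (-22.84900)) = 5.20000 − (184.73280)/(110.81700) = 3.53299

3.533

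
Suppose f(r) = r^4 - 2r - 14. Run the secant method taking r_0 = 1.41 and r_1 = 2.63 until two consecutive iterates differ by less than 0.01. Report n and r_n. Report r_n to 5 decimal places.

f(1.41) = -12.8674584, f(2.63) = 28.5835056
r_2 = 2.6300000 − 28.5835056·(1.2200000)/(41.4509640) = 1.7887198;  |Δ| = 0.8412802
f(1.7887198) = -7.3405216
r_3 = 1.7887198 − (-7.3405216)·(-0.8412802)/(-35.9240272) = 1.9606224;  |Δ| = 0.1719027
f(1.9606224) = -3.1445992
r_4 = 1.9606224 − (-3.1445992)·(0.1719027)/(4.1959224) = 2.0894534;  |Δ| = 0.1288310
f(2.0894534) = 0.8814397
r_5 = 2.0894534 − 0.8814397·(0.1288310)/(4.0260389) = 2.0612479;  |Δ| = 0.0282056
f(2.0612479) = -0.0706809
r_6 = 2.0612479 − (-0.0706809)·(-0.0282056)/(-0.9521206) = 2.0633417;  |Δ| = 0.0020938
|r_6 − r_5| = 0.0020938 < 0.01

n = 6, r_n = 2.06334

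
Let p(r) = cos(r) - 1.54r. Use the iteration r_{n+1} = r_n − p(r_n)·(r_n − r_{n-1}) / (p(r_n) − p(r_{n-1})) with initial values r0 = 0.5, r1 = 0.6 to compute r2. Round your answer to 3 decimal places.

0.552

p(0.5) = 0.10758, p(0.6) = -0.09866
r2 = 0.60000 − (-0.09866)·(0.60000 − 0.50000) / (-0.09866 − 0.10758) = 0.60000 − (-0.00987)/(-0.20625) = 0.55216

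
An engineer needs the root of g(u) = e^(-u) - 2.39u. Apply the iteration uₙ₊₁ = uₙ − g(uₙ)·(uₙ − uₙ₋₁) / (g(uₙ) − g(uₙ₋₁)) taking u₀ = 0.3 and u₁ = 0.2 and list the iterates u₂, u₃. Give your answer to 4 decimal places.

g(0.3) = 0.023818, g(0.2) = 0.340731
u₂ = 0.200000 − 0.340731·(0.200000 − 0.300000) / (0.340731 − 0.023818) = 0.200000 − (-0.034073)/(0.316913) = 0.307516
g(0.307516) = 0.000309
u₃ = 0.307516 − 0.000309·(0.307516 − 0.200000) / (0.000309 − 0.340731) = 0.307516 − (0.000033)/(-0.340422) = 0.307613

0.3075, 0.3076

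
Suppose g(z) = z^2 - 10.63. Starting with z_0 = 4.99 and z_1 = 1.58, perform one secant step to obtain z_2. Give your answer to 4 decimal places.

2.8180

g(4.99) = 14.270100, g(1.58) = -8.133600
z_2 = 1.580000 − (-8.133600)·(1.580000 − 4.990000) / (-8.133600 − 14.270100) = 1.580000 − (27.735576)/(-22.403700) = 2.817991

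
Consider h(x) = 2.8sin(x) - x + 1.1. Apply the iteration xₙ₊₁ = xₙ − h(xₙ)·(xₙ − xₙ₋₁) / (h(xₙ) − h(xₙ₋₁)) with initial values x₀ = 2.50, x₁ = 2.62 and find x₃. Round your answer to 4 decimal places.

h(2.50) = 0.275722, h(2.62) = -0.124867
x₂ = 2.620000 − (-0.124867)·(2.620000 − 2.500000) / (-0.124867 − 0.275722) = 2.620000 − (-0.014984)/(-0.400589) = 2.582595
h(2.582595) = 0.002348
x₃ = 2.582595 − 0.002348·(2.582595 − 2.620000) / (0.002348 − (-0.124867)) = 2.582595 − (-0.000088)/(0.127215) = 2.583285

2.5833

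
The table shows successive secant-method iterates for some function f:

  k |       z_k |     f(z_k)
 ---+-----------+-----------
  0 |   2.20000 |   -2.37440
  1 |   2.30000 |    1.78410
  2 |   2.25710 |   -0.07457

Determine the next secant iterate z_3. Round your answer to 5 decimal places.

2.25882

z_3 = 2.25710 − (-0.07457)·(2.25710 − 2.30000) / (-0.07457 − 1.78410)
   = 2.25710 − (0.0031991)/(-1.8586700) = 2.2588212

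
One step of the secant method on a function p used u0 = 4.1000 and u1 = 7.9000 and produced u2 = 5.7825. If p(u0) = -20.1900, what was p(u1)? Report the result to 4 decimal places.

25.4100

The secant line through (4.1000, -20.1900) and (7.9000, p(u1)) crosses zero at u2 = 5.7825.
So (4.1000, -20.1900), (7.9000, p(u1)), (5.7825, 0) are collinear:
p(u1) = -20.1900 · (7.9000 − 5.7825) / (4.1000 − 5.7825) = -20.1900 · (2.117500)/(-1.682500) = 25.410000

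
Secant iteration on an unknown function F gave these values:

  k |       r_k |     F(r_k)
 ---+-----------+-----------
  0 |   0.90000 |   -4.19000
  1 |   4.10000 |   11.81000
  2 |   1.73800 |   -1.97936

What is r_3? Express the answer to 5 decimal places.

r_3 = 1.73800 − (-1.97936)·(1.73800 − 4.10000) / (-1.97936 − 11.81000)
   = 1.73800 − (4.6752483)/(-13.7893600) = 2.0770475

2.07705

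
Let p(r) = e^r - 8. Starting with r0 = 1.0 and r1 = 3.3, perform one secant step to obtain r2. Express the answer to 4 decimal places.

1.4980

p(1.0) = -5.281718, p(3.3) = 19.112639
r2 = 3.300000 − 19.112639·(3.300000 − 1.000000) / (19.112639 − (-5.281718)) = 3.300000 − (43.959070)/(24.394357) = 1.497982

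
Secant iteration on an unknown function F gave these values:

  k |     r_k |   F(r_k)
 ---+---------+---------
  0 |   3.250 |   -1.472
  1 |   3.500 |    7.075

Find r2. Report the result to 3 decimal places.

r2 = 3.500 − 7.075·(3.500 − 3.250) / (7.075 − (-1.472))
   = 3.500 − (1.76875)/(8.54700) = 3.29306

3.293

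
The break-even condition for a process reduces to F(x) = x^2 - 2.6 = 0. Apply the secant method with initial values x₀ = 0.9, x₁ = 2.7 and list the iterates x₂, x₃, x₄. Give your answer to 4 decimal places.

F(0.9) = -1.790000, F(2.7) = 4.690000
x₂ = 2.700000 − 4.690000·(2.700000 − 0.900000) / (4.690000 − (-1.790000)) = 2.700000 − (8.442000)/(6.480000) = 1.397222
F(1.397222) = -0.647770
x₃ = 1.397222 − (-0.647770)·(1.397222 − 2.700000) / (-0.647770 − 4.690000) = 1.397222 − (0.843900)/(-5.337770) = 1.555322
F(1.555322) = -0.180973
x₄ = 1.555322 − (-0.180973)·(1.555322 − 1.397222) / (-0.180973 − (-0.647770)) = 1.555322 − (-0.028612)/(0.466797) = 1.616616

1.3972, 1.5553, 1.6166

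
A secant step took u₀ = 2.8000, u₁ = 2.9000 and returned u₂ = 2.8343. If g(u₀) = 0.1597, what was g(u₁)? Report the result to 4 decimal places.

The secant line through (2.8000, 0.1597) and (2.9000, g(u₁)) crosses zero at u₂ = 2.8343.
So (2.8000, 0.1597), (2.9000, g(u₁)), (2.8343, 0) are collinear:
g(u₁) = 0.1597 · (2.9000 − 2.8343) / (2.8000 − 2.8343) = 0.1597 · (0.065700)/(-0.034300) = -0.305898

-0.3059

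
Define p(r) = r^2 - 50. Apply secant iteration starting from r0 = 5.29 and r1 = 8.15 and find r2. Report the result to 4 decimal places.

6.9281

p(5.29) = -22.015900, p(8.15) = 16.422500
r2 = 8.150000 − 16.422500·(8.150000 − 5.290000) / (16.422500 − (-22.015900)) = 8.150000 − (46.968350)/(38.438400) = 6.928088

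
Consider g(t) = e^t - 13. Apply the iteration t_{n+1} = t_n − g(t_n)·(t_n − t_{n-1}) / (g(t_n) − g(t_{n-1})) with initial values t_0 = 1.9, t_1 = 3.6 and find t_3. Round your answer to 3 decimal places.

2.429

g(1.9) = -6.31411, g(3.6) = 23.59823
t_2 = 3.60000 − 23.59823·(3.60000 − 1.90000) / (23.59823 − (-6.31411)) = 3.60000 − (40.11700)/(29.91234) = 2.25885
g(2.25885) = -3.42795
t_3 = 2.25885 − (-3.42795)·(2.25885 − 3.60000) / (-3.42795 − 23.59823) = 2.25885 − (4.59740)/(-27.02618) = 2.42896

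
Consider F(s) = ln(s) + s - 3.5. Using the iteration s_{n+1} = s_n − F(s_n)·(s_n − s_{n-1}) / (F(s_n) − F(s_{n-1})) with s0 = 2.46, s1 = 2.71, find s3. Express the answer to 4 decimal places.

2.5600

F(2.46) = -0.139839, F(2.71) = 0.206949
s2 = 2.710000 − 0.206949·(2.710000 − 2.460000) / (0.206949 − (-0.139839)) = 2.710000 − (0.051737)/(0.346787) = 2.560810
F(2.560810) = 0.001134
s3 = 2.560810 − 0.001134·(2.560810 − 2.710000) / (0.001134 − 0.206949) = 2.560810 − (-0.000169)/(-0.205815) = 2.559988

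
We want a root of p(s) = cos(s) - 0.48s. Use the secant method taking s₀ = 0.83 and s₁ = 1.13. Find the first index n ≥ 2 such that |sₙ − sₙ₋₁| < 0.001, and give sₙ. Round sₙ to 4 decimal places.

p(0.83) = 0.276476, p(1.13) = -0.115740
s₂ = 1.130000 − (-0.115740)·(0.300000)/(-0.392216) = 1.041472;  |Δ| = 0.088528
p(1.041472) = 0.005044
s₃ = 1.041472 − 0.005044·(-0.088528)/(0.120784) = 1.045169;  |Δ| = 0.003697
p(1.045169) = 0.000075
s₄ = 1.045169 − 0.000075·(0.003697)/(-0.004969) = 1.045225;  |Δ| = 0.000056
|s₄ − s₃| = 0.000056 < 0.001

n = 4, sₙ = 1.0452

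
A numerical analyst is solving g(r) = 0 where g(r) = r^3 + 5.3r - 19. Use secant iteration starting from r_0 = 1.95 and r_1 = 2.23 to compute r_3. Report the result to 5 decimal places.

g(1.95) = -1.2501250, g(2.23) = 3.9085670
r_2 = 2.2300000 − 3.9085670·(2.2300000 − 1.9500000) / (3.9085670 − (-1.2501250)) = 2.2300000 − (1.0943988)/(5.1586920) = 2.0178534
g(2.0178534) = -0.0892173
r_3 = 2.0178534 − (-0.0892173)·(2.0178534 − 2.2300000) / (-0.0892173 − 3.9085670) = 2.0178534 − (0.0189271)/(-3.9977843) = 2.0225878

2.02259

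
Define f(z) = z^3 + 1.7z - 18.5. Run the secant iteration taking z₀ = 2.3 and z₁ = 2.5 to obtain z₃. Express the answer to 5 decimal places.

2.43095

f(2.3) = -2.4230000, f(2.5) = 1.3750000
z₂ = 2.5000000 − 1.3750000·(2.5000000 − 2.3000000) / (1.3750000 − (-2.4230000)) = 2.5000000 − (0.2750000)/(3.7980000) = 2.4275935
f(2.4275935) = -0.0667728
z₃ = 2.4275935 − (-0.0667728)·(2.4275935 − 2.5000000) / (-0.0667728 − 1.3750000) = 2.4275935 − (0.0048348)/(-1.4417728) = 2.4309468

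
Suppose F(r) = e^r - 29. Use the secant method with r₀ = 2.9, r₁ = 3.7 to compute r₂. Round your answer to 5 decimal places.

3.28884

F(2.9) = -10.8258546, F(3.7) = 11.4473044
r₂ = 3.7000000 − 11.4473044·(3.7000000 − 2.9000000) / (11.4473044 − (-10.8258546)) = 3.7000000 − (9.1578435)/(22.2731590) = 3.2888395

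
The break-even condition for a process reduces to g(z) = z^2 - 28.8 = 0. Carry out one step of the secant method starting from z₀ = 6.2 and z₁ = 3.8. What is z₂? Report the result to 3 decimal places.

g(6.2) = 9.64000, g(3.8) = -14.36000
z₂ = 3.80000 − (-14.36000)·(3.80000 − 6.20000) / (-14.36000 − 9.64000) = 3.80000 − (34.46400)/(-24.00000) = 5.23600

5.236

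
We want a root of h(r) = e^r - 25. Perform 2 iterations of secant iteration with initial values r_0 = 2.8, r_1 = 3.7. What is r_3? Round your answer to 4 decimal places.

3.1969

h(2.8) = -8.555353, h(3.7) = 15.447304
r_2 = 3.700000 − 15.447304·(3.700000 − 2.800000) / (15.447304 − (-8.555353)) = 3.700000 − (13.902574)/(24.002658) = 3.120790
h(3.120790) = -2.335718
r_3 = 3.120790 − (-2.335718)·(3.120790 − 3.700000) / (-2.335718 − 15.447304) = 3.120790 − (1.352870)/(-17.783022) = 3.196867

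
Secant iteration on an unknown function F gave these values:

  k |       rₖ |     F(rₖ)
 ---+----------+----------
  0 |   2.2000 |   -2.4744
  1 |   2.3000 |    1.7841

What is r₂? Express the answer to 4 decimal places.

r₂ = 2.3000 − 1.7841·(2.3000 − 2.2000) / (1.7841 − (-2.4744))
   = 2.3000 − (0.178410)/(4.258500) = 2.258105

2.2581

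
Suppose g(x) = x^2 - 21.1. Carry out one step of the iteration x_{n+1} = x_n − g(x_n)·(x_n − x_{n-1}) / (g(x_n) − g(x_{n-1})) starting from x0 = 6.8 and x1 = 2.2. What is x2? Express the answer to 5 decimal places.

4.00667

g(6.8) = 25.1400000, g(2.2) = -16.2600000
x2 = 2.2000000 − (-16.2600000)·(2.2000000 − 6.8000000) / (-16.2600000 − 25.1400000) = 2.2000000 − (74.7960000)/(-41.4000000) = 4.0066667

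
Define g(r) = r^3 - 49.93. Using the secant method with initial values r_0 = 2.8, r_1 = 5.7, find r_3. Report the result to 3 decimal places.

3.524

g(2.8) = -27.97800, g(5.7) = 135.26300
r_2 = 5.70000 − 135.26300·(5.70000 − 2.80000) / (135.26300 − (-27.97800)) = 5.70000 − (392.26270)/(163.24100) = 3.29703
g(3.29703) = -14.08984
r_3 = 3.29703 − (-14.08984)·(3.29703 − 5.70000) / (-14.08984 − 135.26300) = 3.29703 − (33.85741)/(-149.35284) = 3.52373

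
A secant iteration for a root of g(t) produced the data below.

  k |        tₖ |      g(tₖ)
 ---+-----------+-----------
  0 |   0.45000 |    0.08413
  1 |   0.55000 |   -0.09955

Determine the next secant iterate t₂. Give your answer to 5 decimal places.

0.49580

t₂ = 0.55000 − (-0.09955)·(0.55000 − 0.45000) / (-0.09955 − 0.08413)
   = 0.55000 − (-0.0099550)/(-0.1836800) = 0.4958025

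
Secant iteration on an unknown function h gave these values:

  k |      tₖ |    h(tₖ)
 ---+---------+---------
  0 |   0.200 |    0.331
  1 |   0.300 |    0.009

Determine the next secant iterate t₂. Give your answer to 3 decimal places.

0.303

t₂ = 0.300 − 0.009·(0.300 − 0.200) / (0.009 − 0.331)
   = 0.300 − (0.00090)/(-0.32200) = 0.30280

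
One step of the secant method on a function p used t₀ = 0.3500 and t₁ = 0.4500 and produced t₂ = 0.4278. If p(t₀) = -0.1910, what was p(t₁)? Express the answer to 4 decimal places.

0.0545

The secant line through (0.3500, -0.1910) and (0.4500, p(t₁)) crosses zero at t₂ = 0.4278.
So (0.3500, -0.1910), (0.4500, p(t₁)), (0.4278, 0) are collinear:
p(t₁) = -0.1910 · (0.4500 − 0.4278) / (0.3500 − 0.4278) = -0.1910 · (0.022200)/(-0.077800) = 0.054501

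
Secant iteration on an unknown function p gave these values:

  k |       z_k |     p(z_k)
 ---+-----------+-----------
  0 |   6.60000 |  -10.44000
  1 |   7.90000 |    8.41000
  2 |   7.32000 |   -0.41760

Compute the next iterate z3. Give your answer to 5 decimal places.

z3 = 7.32000 − (-0.41760)·(7.32000 − 7.90000) / (-0.41760 − 8.41000)
   = 7.32000 − (0.2422080)/(-8.8276000) = 7.3474376

7.34744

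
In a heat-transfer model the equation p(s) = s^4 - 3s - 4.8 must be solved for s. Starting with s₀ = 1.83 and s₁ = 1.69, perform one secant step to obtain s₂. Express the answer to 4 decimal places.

1.7809

p(1.83) = 0.925131, p(1.69) = -1.712693
s₂ = 1.690000 − (-1.712693)·(1.690000 − 1.830000) / (-1.712693 − 0.925131) = 1.690000 − (0.239777)/(-2.637824) = 1.780900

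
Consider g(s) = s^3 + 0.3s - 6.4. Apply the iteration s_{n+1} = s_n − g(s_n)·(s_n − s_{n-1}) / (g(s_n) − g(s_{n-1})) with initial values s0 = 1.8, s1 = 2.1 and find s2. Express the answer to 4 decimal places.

g(1.8) = -0.028000, g(2.1) = 3.491000
s2 = 2.100000 − 3.491000·(2.100000 − 1.800000) / (3.491000 − (-0.028000)) = 2.100000 − (1.047300)/(3.519000) = 1.802387

1.8024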